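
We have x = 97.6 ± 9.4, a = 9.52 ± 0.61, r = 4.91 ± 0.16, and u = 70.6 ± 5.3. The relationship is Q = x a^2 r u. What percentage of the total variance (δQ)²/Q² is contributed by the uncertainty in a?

(δQ/Q)² = (1·δx/x)² + (2·δa/a)² + (1·δr/r)² + (1·δu/u)²
  x term: (1×0.0963)² = 0.00928
  a term: (2×0.0641)² = 0.0164
  r term: (1×0.0326)² = 0.00106
  u term: (1×0.0751)² = 0.00564
Total = 0.0324. Share from a = 0.0164/0.0324 = 0.507.

50.7%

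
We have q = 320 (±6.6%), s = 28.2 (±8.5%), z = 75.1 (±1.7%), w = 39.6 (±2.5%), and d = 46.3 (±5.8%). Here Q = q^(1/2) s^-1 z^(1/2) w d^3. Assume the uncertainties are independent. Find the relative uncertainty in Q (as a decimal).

0.198

For a monomial Q ∝ q^(1/2), s^-1, z^(1/2), w, d^3, fractional errors add in quadrature:
  (½·δq/q)² = (0.5×0.0660)² = 0.00109;  (-1·δs/s)² = (-1×0.0850)² = 0.00723;  (½·δz/z)² = (0.5×0.0170)² = 7.23e-05;  (1·δw/w)² = (1×0.0250)² = 0.000625;  (3·δd/d)² = (3×0.0580)² = 0.0303
δQ/Q = √(0.0393) = 0.198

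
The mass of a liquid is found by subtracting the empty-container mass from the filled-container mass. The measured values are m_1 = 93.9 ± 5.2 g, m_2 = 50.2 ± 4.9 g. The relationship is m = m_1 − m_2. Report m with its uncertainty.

43.7 ± 7.14 g

Absolute uncertainties add in quadrature for a linear combination:
  (δm_1)² = 27.0;  (δm_2)² = 24.0
δm = √(51.1) = 7.14 g
m = 43.7 g.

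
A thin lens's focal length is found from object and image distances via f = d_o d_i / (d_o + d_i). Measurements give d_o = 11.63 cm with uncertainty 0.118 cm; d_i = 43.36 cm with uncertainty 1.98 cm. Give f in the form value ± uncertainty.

9.170 ± 0.115 cm

∂f/∂d_o = (d_i/(d_o+d_i))² = 0.622;  ∂f/∂d_i = (d_o/(d_o+d_i))² = 0.0447
δf = √((∂f/∂d_o · δd_o)² + (∂f/∂d_i · δd_i)²) = √(0.00538 + 0.00784) = 0.115 cm
f = 9.170 cm.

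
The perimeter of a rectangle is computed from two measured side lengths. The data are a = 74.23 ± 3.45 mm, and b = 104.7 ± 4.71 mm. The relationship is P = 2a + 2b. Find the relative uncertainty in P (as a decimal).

For a sum/difference, combine absolute errors in quadrature:
  (2·δa)² = 47.6;  (2·δb)² = 88.7
δP = √(136) = 11.7 mm
P = 357.9 mm, so δP/P = 11.7/357.9 = 0.0326.

0.0326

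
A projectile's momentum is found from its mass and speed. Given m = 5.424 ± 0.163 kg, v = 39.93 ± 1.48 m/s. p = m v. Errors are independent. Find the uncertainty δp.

p is a product of powers, so relative uncertainties combine in quadrature:
  (1·δm/m)² = (1×0.0301)² = 0.000903;  (1·δv/v)² = (1×0.0371)² = 0.00137
δp/p = √(0.00228) = 0.0477
p = 216.6 kg·m/s, so δp = 0.0477 × 216.6 = 10.3 kg·m/s.

10.3 kg·m/s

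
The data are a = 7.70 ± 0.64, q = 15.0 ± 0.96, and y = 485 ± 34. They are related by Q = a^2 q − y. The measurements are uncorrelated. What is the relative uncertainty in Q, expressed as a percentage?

40.1%

Let p = a^2·q = 889. δp/p = √((2·δa/a)² + (1·δq/q)²) = √(0.0276 + 0.00410) = 0.178, so δp = 158.
Q = p − y: δQ = √(δp² + δy²) = √(25100 + 1160) = 162
Q = 404, so δQ/Q = 162/404 = 0.401.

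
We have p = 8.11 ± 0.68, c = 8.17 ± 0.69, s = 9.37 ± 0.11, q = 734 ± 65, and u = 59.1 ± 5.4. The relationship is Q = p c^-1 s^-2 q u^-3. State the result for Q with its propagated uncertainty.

Relative error in a monomial: (δQ/Q)² = Σ (nᵢ · δxᵢ/xᵢ)².
  (1·δp/p)² = (1×0.0838)² = 0.00703;  (-1·δc/c)² = (-1×0.0845)² = 0.00713;  (-2·δs/s)² = (-2×0.0117)² = 0.000551;  (1·δq/q)² = (1×0.0886)² = 0.00784;  (-3·δu/u)² = (-3×0.0914)² = 0.0751
δQ/Q = √(0.0977) = 0.313
Q = 4.02e-05, so δQ = 0.313 × 4.02e-05 = 1.26e-05.

(4.02 ± 1.26) × 10^-5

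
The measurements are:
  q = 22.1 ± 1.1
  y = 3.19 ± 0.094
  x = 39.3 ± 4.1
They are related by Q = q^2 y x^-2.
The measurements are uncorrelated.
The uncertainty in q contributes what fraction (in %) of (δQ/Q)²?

(δQ/Q)² = (2·δq/q)² + (1·δy/y)² + (-2·δx/x)²
  q term: (2×0.0498)² = 0.00991
  y term: (1×0.0295)² = 0.000868
  x term: (-2×0.104)² = 0.0435
Total = 0.0543. Share from q = 0.00991/0.0543 = 0.182.

18.2%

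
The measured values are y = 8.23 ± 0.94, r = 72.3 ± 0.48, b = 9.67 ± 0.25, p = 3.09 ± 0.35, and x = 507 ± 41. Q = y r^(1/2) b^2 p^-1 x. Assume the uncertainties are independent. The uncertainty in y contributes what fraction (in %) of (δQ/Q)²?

(δQ/Q)² = (1·δy/y)² + (½·δr/r)² + (2·δb/b)² + (-1·δp/p)² + (1·δx/x)²
  y term: (1×0.114)² = 0.0130
  r term: (0.5×0.00664)² = 1.1e-05
  b term: (2×0.0259)² = 0.00267
  p term: (-1×0.113)² = 0.0128
  x term: (1×0.0809)² = 0.00654
Total = 0.0351. Share from y = 0.0130/0.0351 = 0.372.

37.2%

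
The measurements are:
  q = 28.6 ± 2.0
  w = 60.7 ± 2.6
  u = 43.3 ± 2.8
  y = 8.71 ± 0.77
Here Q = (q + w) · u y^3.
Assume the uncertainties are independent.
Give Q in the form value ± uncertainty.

(2.56 ± 0.704) × 10^6

Let h = q + w = 89.3. δh = √(δq² + δw²) = √(4.00 + 6.76) = 3.28, so δh/h = 0.0367.
Q is then a monomial in h, u, y:
δQ/Q = √((δh/h)² + (1·δu/u)² + (3·δy/y)²) = √(0.00135 + 0.00418 + 0.0703) = 0.275
Q = 2.56e+06, so δQ = 0.275 × 2.56e+06 = 7.04e+05.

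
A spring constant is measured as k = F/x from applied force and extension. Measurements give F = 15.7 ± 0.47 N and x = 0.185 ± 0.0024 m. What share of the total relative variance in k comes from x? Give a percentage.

(δk/k)² = (1·δF/F)² + (-1·δx/x)²
  F term: (1×0.0299)² = 0.000896
  x term: (-1×0.0130)² = 0.000168
Total = 0.00106. Share from x = 0.000168/0.00106 = 0.158.

15.8%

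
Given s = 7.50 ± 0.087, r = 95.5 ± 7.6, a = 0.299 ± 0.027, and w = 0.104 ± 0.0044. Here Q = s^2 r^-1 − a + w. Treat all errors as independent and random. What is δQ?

Let p = s^2·r^-1 = 0.589. δp/p = √((2·δs/s)² + (-1·δr/r)²) = √(0.000538 + 0.00633) = 0.0829, so δp = 0.0488.
Q = p − a + w: δQ = √(δp² + δa² + δw²) = √(0.00238 + 0.000729 + 1.94e-05) = 0.0560

0.0560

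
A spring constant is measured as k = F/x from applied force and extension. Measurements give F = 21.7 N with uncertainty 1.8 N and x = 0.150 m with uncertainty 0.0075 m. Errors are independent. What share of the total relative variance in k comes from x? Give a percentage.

26.7%

(δk/k)² = (1·δF/F)² + (-1·δx/x)²
  F term: (1×0.0829)² = 0.00688
  x term: (-1×0.0500)² = 0.00250
Total = 0.00938. Share from x = 0.00250/0.00938 = 0.267.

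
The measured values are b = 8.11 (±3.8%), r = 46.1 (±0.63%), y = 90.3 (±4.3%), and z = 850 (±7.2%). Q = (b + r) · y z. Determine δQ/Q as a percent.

Let u = b + r = 54.2. δu = √(δb² + δr²) = √(0.0950 + 0.0843) = 0.423, so δu/u = 0.00781.
Q is then a monomial in u, y, z:
δQ/Q = √((δu/u)² + (1·δy/y)² + (1·δz/z)²) = √(6.1e-05 + 0.00185 + 0.00518) = 0.0842

8.42%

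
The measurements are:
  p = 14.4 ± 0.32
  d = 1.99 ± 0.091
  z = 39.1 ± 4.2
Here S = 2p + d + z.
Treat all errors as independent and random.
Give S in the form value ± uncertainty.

Sums and differences: (δS)² = Σ (cᵢ δxᵢ)².
  (2·δp)² = 0.410;  (δd)² = 0.00828;  (δz)² = 17.6
δS = √(18.1) = 4.25
S = 69.9.

69.9 ± 4.25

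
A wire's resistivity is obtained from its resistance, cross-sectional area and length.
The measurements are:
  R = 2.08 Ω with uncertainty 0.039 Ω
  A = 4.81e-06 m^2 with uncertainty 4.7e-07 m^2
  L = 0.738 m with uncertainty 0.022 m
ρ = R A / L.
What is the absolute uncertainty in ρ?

Each factor contributes (exponent × relative error)² to (δρ/ρ)²:
  (1·δR/R)² = (1×0.0187)² = 0.000352;  (1·δA/A)² = (1×0.0977)² = 0.00955;  (-1·δL/L)² = (-1×0.0298)² = 0.000889
δρ/ρ = √(0.0108) = 0.104
ρ = 1.36e-05 Ω·m, so δρ = 0.104 × 1.36e-05 = 1.41e-06 Ω·m.

1.41e-06 Ω·m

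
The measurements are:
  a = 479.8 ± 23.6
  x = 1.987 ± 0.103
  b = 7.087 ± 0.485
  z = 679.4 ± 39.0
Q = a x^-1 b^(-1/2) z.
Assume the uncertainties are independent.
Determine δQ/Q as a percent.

Relative error in a monomial: (δQ/Q)² = Σ (nᵢ · δxᵢ/xᵢ)².
  (1·δa/a)² = (1×0.0492)² = 0.00242;  (-1·δx/x)² = (-1×0.0518)² = 0.00269;  (−½·δb/b)² = (-0.5×0.0684)² = 0.00117;  (1·δz/z)² = (1×0.0574)² = 0.00330
δQ/Q = √(0.00957) = 0.0978

9.78%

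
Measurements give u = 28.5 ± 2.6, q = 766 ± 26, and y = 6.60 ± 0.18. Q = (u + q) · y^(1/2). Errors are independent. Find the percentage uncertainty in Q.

3.56%

Let w = u + q = 794. δw = √(δu² + δq²) = √(6.76 + 676) = 26.1, so δw/w = 0.0329.
Q is then a monomial in w, y:
δQ/Q = √((δw/w)² + (½·δy/y)²) = √(0.00108 + 0.000186) = 0.0356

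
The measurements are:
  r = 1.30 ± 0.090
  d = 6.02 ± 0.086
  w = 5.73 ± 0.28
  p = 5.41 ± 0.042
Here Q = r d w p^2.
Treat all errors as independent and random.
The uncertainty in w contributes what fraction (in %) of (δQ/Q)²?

(δQ/Q)² = (1·δr/r)² + (1·δd/d)² + (1·δw/w)² + (2·δp/p)²
  r term: (1×0.0692)² = 0.00479
  d term: (1×0.0143)² = 0.000204
  w term: (1×0.0489)² = 0.00239
  p term: (2×0.00776)² = 0.000241
Total = 0.00763. Share from w = 0.00239/0.00763 = 0.313.

31.3%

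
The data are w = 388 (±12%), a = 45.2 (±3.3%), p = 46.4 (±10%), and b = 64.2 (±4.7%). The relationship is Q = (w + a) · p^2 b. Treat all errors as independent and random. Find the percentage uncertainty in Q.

Let u = w + a = 433. δu = √(δw² + δa²) = √(2170 + 2.22) = 46.6, so δu/u = 0.108.
Q is then a monomial in u, p, b:
δQ/Q = √((δu/u)² + (2·δp/p)² + (1·δb/b)²) = √(0.0116 + 0.0400 + 0.00221) = 0.232

23.2%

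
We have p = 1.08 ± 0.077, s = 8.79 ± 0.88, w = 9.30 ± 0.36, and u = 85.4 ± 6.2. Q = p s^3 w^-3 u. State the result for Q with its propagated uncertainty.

For a monomial Q ∝ p, s^3, w^-3, u, fractional errors add in quadrature:
  (1·δp/p)² = (1×0.0713)² = 0.00508;  (3·δs/s)² = (3×0.100)² = 0.0902;  (-3·δw/w)² = (-3×0.0387)² = 0.0135;  (1·δu/u)² = (1×0.0726)² = 0.00527
δQ/Q = √(0.114) = 0.338
Q = 77.9, so δQ = 0.338 × 77.9 = 26.3.

77.9 ± 26.3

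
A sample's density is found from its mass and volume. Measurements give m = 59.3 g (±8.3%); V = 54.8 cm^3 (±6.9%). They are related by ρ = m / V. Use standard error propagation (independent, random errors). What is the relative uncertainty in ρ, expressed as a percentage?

Relative error in a monomial: (δρ/ρ)² = Σ (nᵢ · δxᵢ/xᵢ)².
  (1·δm/m)² = (1×0.0830)² = 0.00689;  (-1·δV/V)² = (-1×0.0690)² = 0.00476
δρ/ρ = √(0.0117) = 0.108

10.8%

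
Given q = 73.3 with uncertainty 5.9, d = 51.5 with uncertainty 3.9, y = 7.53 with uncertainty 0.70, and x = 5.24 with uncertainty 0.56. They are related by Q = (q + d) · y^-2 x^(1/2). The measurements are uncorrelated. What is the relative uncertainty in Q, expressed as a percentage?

Let u = q + d = 125. δu = √(δq² + δd²) = √(34.8 + 15.2) = 7.07, so δu/u = 0.0567.
Q is then a monomial in u, y, x:
δQ/Q = √((δu/u)² + (-2·δy/y)² + (½·δx/x)²) = √(0.00321 + 0.0346 + 0.00286) = 0.202

20.2%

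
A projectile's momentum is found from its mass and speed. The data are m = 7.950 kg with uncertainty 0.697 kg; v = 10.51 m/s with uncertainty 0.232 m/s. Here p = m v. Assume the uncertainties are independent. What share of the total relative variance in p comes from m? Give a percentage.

(δp/p)² = (1·δm/m)² + (1·δv/v)²
  m term: (1×0.0877)² = 0.00769
  v term: (1×0.0221)² = 0.000487
Total = 0.00817. Share from m = 0.00769/0.00817 = 0.940.

94.0%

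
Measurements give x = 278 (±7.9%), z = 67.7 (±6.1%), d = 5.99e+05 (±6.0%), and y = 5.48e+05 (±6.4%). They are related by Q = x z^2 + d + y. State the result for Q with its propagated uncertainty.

(2.42 ± 0.192) × 10^6

Let p = x·z^2 = 1.27e+06. δp/p = √((1·δx/x)² + (2·δz/z)²) = √(0.00624 + 0.0149) = 0.145, so δp = 1.85e+05.
Q = p + d + y: δQ = √(δp² + δd² + δy²) = √(3.43e+10 + 1.29e+09 + 1.23e+09) = 1.92e+05
Q = 2.42e+06.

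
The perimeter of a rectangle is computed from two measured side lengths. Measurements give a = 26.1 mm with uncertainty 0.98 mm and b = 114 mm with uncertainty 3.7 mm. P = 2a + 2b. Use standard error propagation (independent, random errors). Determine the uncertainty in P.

Each term contributes (cᵢ δxᵢ)² to (δP)²:
  (2·δa)² = 3.84;  (2·δb)² = 54.8
δP = √(58.6) = 7.66 mm

7.66 mm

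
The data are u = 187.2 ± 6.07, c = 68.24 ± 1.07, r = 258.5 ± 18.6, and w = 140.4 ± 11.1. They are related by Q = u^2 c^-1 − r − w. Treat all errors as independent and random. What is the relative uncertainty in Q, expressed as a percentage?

35.4%

Let p = u^2·c^-1 = 513.5. δp/p = √((2·δu/u)² + (-1·δc/c)²) = √(0.00421 + 0.000246) = 0.0667, so δp = 34.3.
Q = p − r − w: δQ = √(δp² + δr² + δw²) = √(1170 + 346 + 123) = 40.5
Q = 114.6, so δQ/Q = 40.5/114.6 = 0.354.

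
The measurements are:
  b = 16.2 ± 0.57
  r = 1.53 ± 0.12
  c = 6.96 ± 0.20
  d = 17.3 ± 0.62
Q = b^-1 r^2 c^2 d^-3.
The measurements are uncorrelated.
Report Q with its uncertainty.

For a monomial Q ∝ b^-1, r^2, c^2, d^-3, fractional errors add in quadrature:
  (-1·δb/b)² = (-1×0.0352)² = 0.00124;  (2·δr/r)² = (2×0.0784)² = 0.0246;  (2·δc/c)² = (2×0.0287)² = 0.00330;  (-3·δd/d)² = (-3×0.0358)² = 0.0116
δQ/Q = √(0.0407) = 0.202
Q = 0.00135, so δQ = 0.202 × 0.00135 = 0.000273.

0.00135 ± 0.000273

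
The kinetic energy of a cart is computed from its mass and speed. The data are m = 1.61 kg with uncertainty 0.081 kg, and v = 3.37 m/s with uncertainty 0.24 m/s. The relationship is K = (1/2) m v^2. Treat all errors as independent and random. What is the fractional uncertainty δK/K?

0.151

Products/powers → add relative errors in quadrature, weighted by exponent:
  (1·δm/m)² = (1×0.0503)² = 0.00253;  (2·δv/v)² = (2×0.0712)² = 0.0203
δK/K = √(0.0228) = 0.151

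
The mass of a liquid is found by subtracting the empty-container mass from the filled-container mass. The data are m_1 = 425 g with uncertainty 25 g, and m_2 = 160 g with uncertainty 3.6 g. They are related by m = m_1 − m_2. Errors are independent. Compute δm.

Absolute uncertainties add in quadrature for a linear combination:
  (δm_1)² = 625;  (δm_2)² = 13.0
δm = √(638) = 25.3 g

25.3 g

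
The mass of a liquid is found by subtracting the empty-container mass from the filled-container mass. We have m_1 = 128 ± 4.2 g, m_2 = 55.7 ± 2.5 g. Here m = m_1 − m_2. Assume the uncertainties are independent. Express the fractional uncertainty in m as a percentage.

For a sum/difference, combine absolute errors in quadrature:
  (δm_1)² = 17.6;  (δm_2)² = 6.25
δm = √(23.9) = 4.89 g
m = 72.3 g, so δm/m = 4.89/72.3 = 0.0676.

6.76%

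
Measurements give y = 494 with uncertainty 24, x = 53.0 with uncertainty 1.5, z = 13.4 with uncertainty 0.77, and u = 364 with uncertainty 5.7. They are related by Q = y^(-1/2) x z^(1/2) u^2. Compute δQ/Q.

Products/powers → add relative errors in quadrature, weighted by exponent:
  (−½·δy/y)² = (-0.5×0.0486)² = 0.000590;  (1·δx/x)² = (1×0.0283)² = 0.000801;  (½·δz/z)² = (0.5×0.0575)² = 0.000825;  (2·δu/u)² = (2×0.0157)² = 0.000981
δQ/Q = √(0.00320) = 0.0565

0.0565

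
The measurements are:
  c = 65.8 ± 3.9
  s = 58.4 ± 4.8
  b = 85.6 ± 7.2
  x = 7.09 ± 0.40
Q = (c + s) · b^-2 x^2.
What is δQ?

0.178

Let u = c + s = 124. δu = √(δc² + δs²) = √(15.2 + 23.0) = 6.18, so δu/u = 0.0498.
Q is then a monomial in u, b, x:
δQ/Q = √((δu/u)² + (-2·δb/b)² + (2·δx/x)²) = √(0.00248 + 0.0283 + 0.0127) = 0.209
Q = 0.852, so δQ = 0.209 × 0.852 = 0.178.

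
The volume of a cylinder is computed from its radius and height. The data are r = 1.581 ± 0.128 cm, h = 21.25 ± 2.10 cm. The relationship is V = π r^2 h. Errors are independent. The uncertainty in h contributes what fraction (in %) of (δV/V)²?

27.1%

(δV/V)² = (2·δr/r)² + (1·δh/h)²
  r term: (2×0.0810)² = 0.0262
  h term: (1×0.0988)² = 0.00977
Total = 0.0360. Share from h = 0.00977/0.0360 = 0.271.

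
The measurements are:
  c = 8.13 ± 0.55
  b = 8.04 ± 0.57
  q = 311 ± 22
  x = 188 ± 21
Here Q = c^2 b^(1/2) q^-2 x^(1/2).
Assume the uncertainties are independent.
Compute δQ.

0.00549

Each factor contributes (exponent × relative error)² to (δQ/Q)²:
  (2·δc/c)² = (2×0.0677)² = 0.0183;  (½·δb/b)² = (0.5×0.0709)² = 0.00126;  (-2·δq/q)² = (-2×0.0707)² = 0.0200;  (½·δx/x)² = (0.5×0.112)² = 0.00312
δQ/Q = √(0.0427) = 0.207
Q = 0.0266, so δQ = 0.207 × 0.0266 = 0.00549.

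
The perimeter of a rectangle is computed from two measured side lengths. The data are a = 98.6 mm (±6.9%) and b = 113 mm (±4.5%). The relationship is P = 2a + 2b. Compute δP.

Each term contributes (cᵢ δxᵢ)² to (δP)²:
  (2·δa)² = 185;  (2·δb)² = 103
δP = √(289) = 17.0 mm

17.0 mm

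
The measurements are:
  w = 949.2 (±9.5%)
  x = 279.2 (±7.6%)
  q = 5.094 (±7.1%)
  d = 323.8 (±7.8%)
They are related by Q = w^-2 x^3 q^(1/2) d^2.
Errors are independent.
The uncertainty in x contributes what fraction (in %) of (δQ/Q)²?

(δQ/Q)² = (-2·δw/w)² + (3·δx/x)² + (½·δq/q)² + (2·δd/d)²
  w term: (-2×0.0950)² = 0.0361
  x term: (3×0.0760)² = 0.0520
  q term: (0.5×0.0710)² = 0.00126
  d term: (2×0.0780)² = 0.0243
Total = 0.114. Share from x = 0.0520/0.114 = 0.457.

45.7%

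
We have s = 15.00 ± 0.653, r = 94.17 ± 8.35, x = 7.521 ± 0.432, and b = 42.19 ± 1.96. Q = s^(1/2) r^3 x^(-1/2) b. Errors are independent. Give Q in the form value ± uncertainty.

(4.976 ± 1.36) × 10^7

Q is a product of powers, so relative uncertainties combine in quadrature:
  (½·δs/s)² = (0.5×0.0435)² = 0.000474;  (3·δr/r)² = (3×0.0887)² = 0.0708;  (−½·δx/x)² = (-0.5×0.0574)² = 0.000825;  (1·δb/b)² = (1×0.0465)² = 0.00216
δQ/Q = √(0.0742) = 0.272
Q = 4.976e+07, so δQ = 0.272 × 4.976e+07 = 1.36e+07.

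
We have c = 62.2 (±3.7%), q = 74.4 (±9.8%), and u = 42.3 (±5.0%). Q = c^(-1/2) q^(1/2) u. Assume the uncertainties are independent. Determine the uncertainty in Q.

3.35

Q is a product of powers, so relative uncertainties combine in quadrature:
  (−½·δc/c)² = (-0.5×0.0370)² = 0.000342;  (½·δq/q)² = (0.5×0.0980)² = 0.00240;  (1·δu/u)² = (1×0.0500)² = 0.00250
δQ/Q = √(0.00524) = 0.0724
Q = 46.3, so δQ = 0.0724 × 46.3 = 3.35.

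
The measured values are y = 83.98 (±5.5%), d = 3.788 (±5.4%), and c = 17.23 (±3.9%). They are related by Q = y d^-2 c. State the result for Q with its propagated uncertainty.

Since Q is a product/quotient, work with relative uncertainties:
  (1·δy/y)² = (1×0.0550)² = 0.00302;  (-2·δd/d)² = (-2×0.0540)² = 0.0117;  (1·δc/c)² = (1×0.0390)² = 0.00152
δQ/Q = √(0.0162) = 0.127
Q = 100.8, so δQ = 0.127 × 100.8 = 12.8.

100.8 ± 12.8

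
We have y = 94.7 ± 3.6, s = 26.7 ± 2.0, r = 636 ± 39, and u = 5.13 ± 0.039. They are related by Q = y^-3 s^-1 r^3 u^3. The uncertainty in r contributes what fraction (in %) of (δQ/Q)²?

63.9%

(δQ/Q)² = (-3·δy/y)² + (-1·δs/s)² + (3·δr/r)² + (3·δu/u)²
  y term: (-3×0.0380)² = 0.0130
  s term: (-1×0.0749)² = 0.00561
  r term: (3×0.0613)² = 0.0338
  u term: (3×0.00760)² = 0.000520
Total = 0.0530. Share from r = 0.0338/0.0530 = 0.639.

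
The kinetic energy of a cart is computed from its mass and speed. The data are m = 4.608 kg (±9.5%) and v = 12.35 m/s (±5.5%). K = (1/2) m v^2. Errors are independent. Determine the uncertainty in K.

Relative error in a monomial: (δK/K)² = Σ (nᵢ · δxᵢ/xᵢ)².
  (1·δm/m)² = (1×0.0950)² = 0.00903;  (2·δv/v)² = (2×0.0550)² = 0.0121
δK/K = √(0.0211) = 0.145
K = 351.4 J, so δK = 0.145 × 351.4 = 51.1 J.

51.1 J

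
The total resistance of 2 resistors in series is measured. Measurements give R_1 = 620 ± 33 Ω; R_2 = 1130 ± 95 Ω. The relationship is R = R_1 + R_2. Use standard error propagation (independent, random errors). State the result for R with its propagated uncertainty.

Absolute uncertainties add in quadrature for a linear combination:
  (δR_1)² = 1090;  (δR_2)² = 9020
δR = √(10100) = 101 Ω
R = 1750 Ω.

1750 ± 101 Ω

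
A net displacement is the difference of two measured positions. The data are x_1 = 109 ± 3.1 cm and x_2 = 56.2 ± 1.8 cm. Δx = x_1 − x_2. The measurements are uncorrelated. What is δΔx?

Each term contributes (cᵢ δxᵢ)² to (δΔx)²:
  (δx_1)² = 9.61;  (δx_2)² = 3.24
δΔx = √(12.9) = 3.58 cm

3.58 cm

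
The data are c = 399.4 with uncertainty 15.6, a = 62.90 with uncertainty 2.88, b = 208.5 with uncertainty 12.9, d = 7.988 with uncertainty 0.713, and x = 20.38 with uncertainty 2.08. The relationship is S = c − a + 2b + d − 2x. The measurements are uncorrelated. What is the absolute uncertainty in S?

S is a linear combination, so absolute uncertainties add in quadrature:
  (δc)² = 243;  (δa)² = 8.29;  (2·δb)² = 666;  (δd)² = 0.508;  (2·δx)² = 17.3
δS = √(935) = 30.6

30.6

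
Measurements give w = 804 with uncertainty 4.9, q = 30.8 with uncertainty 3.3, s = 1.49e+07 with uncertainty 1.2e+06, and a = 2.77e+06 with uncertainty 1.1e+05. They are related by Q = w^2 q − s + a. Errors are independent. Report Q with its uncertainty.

Let p = w^2·q = 1.99e+07. δp/p = √((2·δw/w)² + (1·δq/q)²) = √(0.000149 + 0.0115) = 0.108, so δp = 2.15e+06.
Q = p − s + a: δQ = √(δp² + δs² + δa²) = √(4.61e+12 + 1.44e+12 + 1.21e+10) = 2.46e+06
Q = 7.78e+06.

(7.78 ± 2.46) × 10^6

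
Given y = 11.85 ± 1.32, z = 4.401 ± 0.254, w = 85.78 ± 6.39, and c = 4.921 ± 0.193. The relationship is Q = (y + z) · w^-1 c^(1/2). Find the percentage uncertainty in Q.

11.3%

Let u = y + z = 16.25. δu = √(δy² + δz²) = √(1.74 + 0.0645) = 1.34, so δu/u = 0.0827.
Q is then a monomial in u, w, c:
δQ/Q = √((δu/u)² + (-1·δw/w)² + (½·δc/c)²) = √(0.00684 + 0.00555 + 0.000385) = 0.113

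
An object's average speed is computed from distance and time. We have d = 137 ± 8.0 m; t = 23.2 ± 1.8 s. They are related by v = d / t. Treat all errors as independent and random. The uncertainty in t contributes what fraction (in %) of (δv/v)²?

(δv/v)² = (1·δd/d)² + (-1·δt/t)²
  d term: (1×0.0584)² = 0.00341
  t term: (-1×0.0776)² = 0.00602
Total = 0.00943. Share from t = 0.00602/0.00943 = 0.638.

63.8%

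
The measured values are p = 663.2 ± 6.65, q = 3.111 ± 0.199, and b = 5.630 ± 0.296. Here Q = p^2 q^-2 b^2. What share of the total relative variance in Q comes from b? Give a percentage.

(δQ/Q)² = (2·δp/p)² + (-2·δq/q)² + (2·δb/b)²
  p term: (2×0.0100)² = 0.000402
  q term: (-2×0.0640)² = 0.0164
  b term: (2×0.0526)² = 0.0111
Total = 0.0278. Share from b = 0.0111/0.0278 = 0.397.

39.7%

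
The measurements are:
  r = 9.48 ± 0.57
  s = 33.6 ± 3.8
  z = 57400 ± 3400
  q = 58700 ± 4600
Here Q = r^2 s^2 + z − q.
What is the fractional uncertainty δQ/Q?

0.266

Let p = r^2·s^2 = 1.01e+05. δp/p = √((2·δr/r)² + (2·δs/s)²) = √(0.0145 + 0.0512) = 0.256, so δp = 26000.
Q = p + z − q: δQ = √(δp² + δz² + δq²) = √(6.76e+08 + 1.16e+07 + 2.12e+07) = 26600
Q = 1e+05, so δQ/Q = 26600/1e+05 = 0.266.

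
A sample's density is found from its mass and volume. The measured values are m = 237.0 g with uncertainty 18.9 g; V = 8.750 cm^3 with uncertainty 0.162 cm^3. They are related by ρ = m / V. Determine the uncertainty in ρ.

2.22 g/cm^3

Products/powers → add relative errors in quadrature, weighted by exponent:
  (1·δm/m)² = (1×0.0797)² = 0.00636;  (-1·δV/V)² = (-1×0.0185)² = 0.000343
δρ/ρ = √(0.00670) = 0.0819
ρ = 27.09 g/cm^3, so δρ = 0.0819 × 27.09 = 2.22 g/cm^3.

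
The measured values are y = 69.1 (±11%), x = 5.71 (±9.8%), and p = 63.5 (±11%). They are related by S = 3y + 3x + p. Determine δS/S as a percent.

8.30%

Each term contributes (cᵢ δxᵢ)² to (δS)²:
  (3·δy)² = 520;  (3·δx)² = 2.82;  (δp)² = 48.8
δS = √(572) = 23.9
S = 288, so δS/S = 23.9/288 = 0.0830.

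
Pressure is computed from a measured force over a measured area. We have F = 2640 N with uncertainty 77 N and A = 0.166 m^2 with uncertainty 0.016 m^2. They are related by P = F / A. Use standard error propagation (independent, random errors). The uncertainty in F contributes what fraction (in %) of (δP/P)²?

(δP/P)² = (1·δF/F)² + (-1·δA/A)²
  F term: (1×0.0292)² = 0.000851
  A term: (-1×0.0964)² = 0.00929
Total = 0.0101. Share from F = 0.000851/0.0101 = 0.0839.

8.39%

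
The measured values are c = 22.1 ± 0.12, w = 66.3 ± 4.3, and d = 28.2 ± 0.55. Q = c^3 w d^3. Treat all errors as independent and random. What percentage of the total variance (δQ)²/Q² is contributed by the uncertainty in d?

(δQ/Q)² = (3·δc/c)² + (1·δw/w)² + (3·δd/d)²
  c term: (3×0.00543)² = 0.000265
  w term: (1×0.0649)² = 0.00421
  d term: (3×0.0195)² = 0.00342
Total = 0.00790. Share from d = 0.00342/0.00790 = 0.434.

43.4%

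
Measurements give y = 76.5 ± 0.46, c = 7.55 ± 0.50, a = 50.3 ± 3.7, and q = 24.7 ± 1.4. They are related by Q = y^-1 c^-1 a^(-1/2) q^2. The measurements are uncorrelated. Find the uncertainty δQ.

Since Q is a product/quotient, work with relative uncertainties:
  (-1·δy/y)² = (-1×0.00601)² = 3.62e-05;  (-1·δc/c)² = (-1×0.0662)² = 0.00439;  (−½·δa/a)² = (-0.5×0.0736)² = 0.00135;  (2·δq/q)² = (2×0.0567)² = 0.0129
δQ/Q = √(0.0186) = 0.136
Q = 0.149, so δQ = 0.136 × 0.149 = 0.0203.

0.0203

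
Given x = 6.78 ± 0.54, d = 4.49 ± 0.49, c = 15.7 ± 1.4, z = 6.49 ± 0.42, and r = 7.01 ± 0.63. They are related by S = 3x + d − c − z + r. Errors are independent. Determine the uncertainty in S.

2.32

Sums and differences: (δS)² = Σ (cᵢ δxᵢ)².
  (3·δx)² = 2.62;  (δd)² = 0.240;  (δc)² = 1.96;  (δz)² = 0.176;  (δr)² = 0.397
δS = √(5.40) = 2.32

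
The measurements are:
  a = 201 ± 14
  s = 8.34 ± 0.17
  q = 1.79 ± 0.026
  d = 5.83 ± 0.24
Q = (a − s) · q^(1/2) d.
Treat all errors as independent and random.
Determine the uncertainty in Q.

Let u = a − s = 193. δu = √(δa² + δs²) = √(196 + 0.0289) = 14.0, so δu/u = 0.0727.
Q is then a monomial in u, q, d:
δQ/Q = √((δu/u)² + (½·δq/q)² + (1·δd/d)²) = √(0.00528 + 5.27e-05 + 0.00169) = 0.0838
Q = 1500, so δQ = 0.0838 × 1500 = 126.

126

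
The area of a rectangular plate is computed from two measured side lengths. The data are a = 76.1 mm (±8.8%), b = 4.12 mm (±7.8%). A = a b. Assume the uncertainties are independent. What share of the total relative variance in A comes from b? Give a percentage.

44.0%

(δA/A)² = (1·δa/a)² + (1·δb/b)²
  a term: (1×0.0880)² = 0.00774
  b term: (1×0.0780)² = 0.00608
Total = 0.0138. Share from b = 0.00608/0.0138 = 0.440.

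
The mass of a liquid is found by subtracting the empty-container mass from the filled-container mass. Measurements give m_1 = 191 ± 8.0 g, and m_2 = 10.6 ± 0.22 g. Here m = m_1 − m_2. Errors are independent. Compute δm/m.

0.0444

Sums and differences: (δm)² = Σ (cᵢ δxᵢ)².
  (δm_1)² = 64.0;  (δm_2)² = 0.0484
δm = √(64.0) = 8.00 g
m = 180 g, so δm/m = 8.00/180 = 0.0444.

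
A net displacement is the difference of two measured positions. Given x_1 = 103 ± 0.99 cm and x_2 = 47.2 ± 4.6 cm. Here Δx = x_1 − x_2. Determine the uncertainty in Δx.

For a sum/difference, combine absolute errors in quadrature:
  (δx_1)² = 0.980;  (δx_2)² = 21.2
δΔx = √(22.1) = 4.71 cm

4.71 cm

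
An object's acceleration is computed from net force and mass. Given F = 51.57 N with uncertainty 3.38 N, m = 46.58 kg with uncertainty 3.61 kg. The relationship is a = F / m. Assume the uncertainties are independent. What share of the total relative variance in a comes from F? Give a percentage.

41.7%

(δa/a)² = (1·δF/F)² + (-1·δm/m)²
  F term: (1×0.0655)² = 0.00430
  m term: (-1×0.0775)² = 0.00601
Total = 0.0103. Share from F = 0.00430/0.0103 = 0.417.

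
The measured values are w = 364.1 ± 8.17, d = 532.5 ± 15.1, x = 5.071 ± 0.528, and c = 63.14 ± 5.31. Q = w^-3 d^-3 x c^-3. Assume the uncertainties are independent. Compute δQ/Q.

0.294

Since Q is a product/quotient, work with relative uncertainties:
  (-3·δw/w)² = (-3×0.0224)² = 0.00453;  (-3·δd/d)² = (-3×0.0284)² = 0.00724;  (1·δx/x)² = (1×0.104)² = 0.0108;  (-3·δc/c)² = (-3×0.0841)² = 0.0637
δQ/Q = √(0.0863) = 0.294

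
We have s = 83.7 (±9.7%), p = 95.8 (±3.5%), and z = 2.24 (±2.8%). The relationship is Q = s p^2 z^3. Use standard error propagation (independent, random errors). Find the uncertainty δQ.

1.26e+06

Q is a product of powers, so relative uncertainties combine in quadrature:
  (1·δs/s)² = (1×0.0970)² = 0.00941;  (2·δp/p)² = (2×0.0350)² = 0.00490;  (3·δz/z)² = (3×0.0280)² = 0.00706
δQ/Q = √(0.0214) = 0.146
Q = 8.63e+06, so δQ = 0.146 × 8.63e+06 = 1.26e+06.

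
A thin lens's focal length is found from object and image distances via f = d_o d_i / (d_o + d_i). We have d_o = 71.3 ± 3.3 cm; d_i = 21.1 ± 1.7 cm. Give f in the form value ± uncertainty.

∂f/∂d_o = (d_i/(d_o+d_i))² = 0.0521;  ∂f/∂d_i = (d_o/(d_o+d_i))² = 0.595
δf = √((∂f/∂d_o · δd_o)² + (∂f/∂d_i · δd_i)²) = √(0.0296 + 1.02) = 1.03 cm
f = 16.3 cm.

16.3 ± 1.03 cm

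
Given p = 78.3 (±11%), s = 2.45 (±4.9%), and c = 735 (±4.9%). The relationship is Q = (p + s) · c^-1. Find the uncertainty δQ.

0.0129

Let u = p + s = 80.8. δu = √(δp² + δs²) = √(74.2 + 0.0144) = 8.61, so δu/u = 0.107.
Q is then a monomial in u, c:
δQ/Q = √((δu/u)² + (-1·δc/c)²) = √(0.0114 + 0.00240) = 0.117
Q = 0.110, so δQ = 0.117 × 0.110 = 0.0129.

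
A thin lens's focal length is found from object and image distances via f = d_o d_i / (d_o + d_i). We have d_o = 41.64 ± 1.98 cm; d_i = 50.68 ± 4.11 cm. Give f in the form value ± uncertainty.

22.86 ± 1.03 cm

∂f/∂d_o = (d_i/(d_o+d_i))² = 0.301;  ∂f/∂d_i = (d_o/(d_o+d_i))² = 0.203
δf = √((∂f/∂d_o · δd_o)² + (∂f/∂d_i · δd_i)²) = √(0.356 + 0.699) = 1.03 cm
f = 22.86 cm.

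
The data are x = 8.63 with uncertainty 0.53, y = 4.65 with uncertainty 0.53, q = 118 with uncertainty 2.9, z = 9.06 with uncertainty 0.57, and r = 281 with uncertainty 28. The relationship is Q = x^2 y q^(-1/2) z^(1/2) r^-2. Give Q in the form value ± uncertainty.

0.00122 ± 0.000319

Since Q is a product/quotient, work with relative uncertainties:
  (2·δx/x)² = (2×0.0614)² = 0.0151;  (1·δy/y)² = (1×0.114)² = 0.0130;  (−½·δq/q)² = (-0.5×0.0246)² = 0.000151;  (½·δz/z)² = (0.5×0.0629)² = 0.000990;  (-2·δr/r)² = (-2×0.0996)² = 0.0397
δQ/Q = √(0.0689) = 0.263
Q = 0.00122, so δQ = 0.263 × 0.00122 = 0.000319.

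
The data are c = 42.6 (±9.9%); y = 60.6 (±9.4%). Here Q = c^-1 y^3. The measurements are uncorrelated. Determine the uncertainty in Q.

Products/powers → add relative errors in quadrature, weighted by exponent:
  (-1·δc/c)² = (-1×0.0990)² = 0.00980;  (3·δy/y)² = (3×0.0940)² = 0.0795
δQ/Q = √(0.0893) = 0.299
Q = 5220, so δQ = 0.299 × 5220 = 1560.

1560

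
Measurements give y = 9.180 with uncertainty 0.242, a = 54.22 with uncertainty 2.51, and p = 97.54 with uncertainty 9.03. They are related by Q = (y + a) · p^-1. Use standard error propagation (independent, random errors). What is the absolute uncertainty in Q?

Let u = y + a = 63.40. δu = √(δy² + δa²) = √(0.0586 + 6.30) = 2.52, so δu/u = 0.0398.
Q is then a monomial in u, p:
δQ/Q = √((δu/u)² + (-1·δp/p)²) = √(0.00158 + 0.00857) = 0.101
Q = 0.6500, so δQ = 0.101 × 0.6500 = 0.0655.

0.0655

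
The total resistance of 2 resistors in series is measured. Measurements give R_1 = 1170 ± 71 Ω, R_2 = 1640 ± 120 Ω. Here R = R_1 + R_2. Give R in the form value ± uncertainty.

2810 ± 139 Ω

For a sum/difference, combine absolute errors in quadrature:
  (δR_1)² = 5040;  (δR_2)² = 14400
δR = √(19400) = 139 Ω
R = 2810 Ω.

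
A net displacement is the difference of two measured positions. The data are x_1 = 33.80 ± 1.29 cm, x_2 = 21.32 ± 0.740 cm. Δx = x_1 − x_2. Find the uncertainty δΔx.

1.49 cm

Δx is a linear combination, so absolute uncertainties add in quadrature:
  (δx_1)² = 1.66;  (δx_2)² = 0.548
δΔx = √(2.21) = 1.49 cm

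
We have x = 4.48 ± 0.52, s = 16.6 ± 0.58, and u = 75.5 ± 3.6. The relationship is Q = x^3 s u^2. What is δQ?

3.09e+06

Q is a product of powers, so relative uncertainties combine in quadrature:
  (3·δx/x)² = (3×0.116)² = 0.121;  (1·δs/s)² = (1×0.0349)² = 0.00122;  (2·δu/u)² = (2×0.0477)² = 0.00909
δQ/Q = √(0.132) = 0.363
Q = 8.51e+06, so δQ = 0.363 × 8.51e+06 = 3.09e+06.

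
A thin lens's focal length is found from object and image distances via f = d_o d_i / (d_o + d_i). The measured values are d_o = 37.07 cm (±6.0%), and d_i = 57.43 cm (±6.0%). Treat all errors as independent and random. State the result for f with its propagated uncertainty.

22.53 ± 0.978 cm

∂f/∂d_o = (d_i/(d_o+d_i))² = 0.369;  ∂f/∂d_i = (d_o/(d_o+d_i))² = 0.154
δf = √((∂f/∂d_o · δd_o)² + (∂f/∂d_i · δd_i)²) = √(0.675 + 0.281) = 0.978 cm
f = 22.53 cm.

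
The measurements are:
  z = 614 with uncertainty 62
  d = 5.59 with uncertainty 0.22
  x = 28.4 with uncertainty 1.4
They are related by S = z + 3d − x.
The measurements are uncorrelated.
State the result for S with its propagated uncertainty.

S is a linear combination, so absolute uncertainties add in quadrature:
  (δz)² = 3840;  (3·δd)² = 0.436;  (δx)² = 1.96
δS = √(3850) = 62.0
S = 602.

602 ± 62.0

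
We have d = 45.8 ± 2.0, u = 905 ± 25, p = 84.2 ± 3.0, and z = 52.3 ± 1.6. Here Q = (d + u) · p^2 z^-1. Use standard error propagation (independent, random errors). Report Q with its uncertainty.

(1.29 ± 0.106) × 10^5

Let w = d + u = 951. δw = √(δd² + δu²) = √(4.00 + 625) = 25.1, so δw/w = 0.0264.
Q is then a monomial in w, p, z:
δQ/Q = √((δw/w)² + (2·δp/p)² + (-1·δz/z)²) = √(0.000696 + 0.00508 + 0.000936) = 0.0819
Q = 1.29e+05, so δQ = 0.0819 × 1.29e+05 = 10600.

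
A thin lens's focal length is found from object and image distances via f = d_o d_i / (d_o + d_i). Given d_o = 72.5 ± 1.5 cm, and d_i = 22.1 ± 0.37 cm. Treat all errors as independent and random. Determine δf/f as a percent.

1.37%

∂f/∂d_o = (d_i/(d_o+d_i))² = 0.0546;  ∂f/∂d_i = (d_o/(d_o+d_i))² = 0.587
δf = √((∂f/∂d_o · δd_o)² + (∂f/∂d_i · δd_i)²) = √(0.00670 + 0.0472) = 0.232 cm
f = 16.9 cm, so δf/f = 0.232/16.9 = 0.0137.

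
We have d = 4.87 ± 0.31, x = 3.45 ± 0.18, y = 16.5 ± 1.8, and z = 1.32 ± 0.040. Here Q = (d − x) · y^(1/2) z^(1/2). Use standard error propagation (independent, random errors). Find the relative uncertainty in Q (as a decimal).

0.259

Let u = d − x = 1.42. δu = √(δd² + δx²) = √(0.0961 + 0.0324) = 0.358, so δu/u = 0.252.
Q is then a monomial in u, y, z:
δQ/Q = √((δu/u)² + (½·δy/y)² + (½·δz/z)²) = √(0.0637 + 0.00298 + 0.000230) = 0.259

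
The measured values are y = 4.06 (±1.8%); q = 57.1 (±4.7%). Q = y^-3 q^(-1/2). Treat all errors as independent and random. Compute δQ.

0.000116

Since Q is a product/quotient, work with relative uncertainties:
  (-3·δy/y)² = (-3×0.0180)² = 0.00292;  (−½·δq/q)² = (-0.5×0.0470)² = 0.000552
δQ/Q = √(0.00347) = 0.0589
Q = 0.00198, so δQ = 0.0589 × 0.00198 = 0.000116.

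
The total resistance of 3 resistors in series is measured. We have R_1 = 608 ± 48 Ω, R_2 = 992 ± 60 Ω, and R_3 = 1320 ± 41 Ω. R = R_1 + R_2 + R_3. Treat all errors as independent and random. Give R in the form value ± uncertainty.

2920 ± 87.1 Ω

R is a linear combination, so absolute uncertainties add in quadrature:
  (δR_1)² = 2300;  (δR_2)² = 3600;  (δR_3)² = 1680
δR = √(7580) = 87.1 Ω
R = 2920 Ω.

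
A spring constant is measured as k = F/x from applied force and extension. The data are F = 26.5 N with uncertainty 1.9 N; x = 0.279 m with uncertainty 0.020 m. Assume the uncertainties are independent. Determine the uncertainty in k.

9.63 N/m

Relative error in a monomial: (δk/k)² = Σ (nᵢ · δxᵢ/xᵢ)².
  (1·δF/F)² = (1×0.0717)² = 0.00514;  (-1·δx/x)² = (-1×0.0717)² = 0.00514
δk/k = √(0.0103) = 0.101
k = 95.0 N/m, so δk = 0.101 × 95.0 = 9.63 N/m.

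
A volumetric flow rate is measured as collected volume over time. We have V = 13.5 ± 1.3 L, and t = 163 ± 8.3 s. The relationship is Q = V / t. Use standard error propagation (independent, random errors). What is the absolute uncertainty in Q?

0.00902 L/s

Products/powers → add relative errors in quadrature, weighted by exponent:
  (1·δV/V)² = (1×0.0963)² = 0.00927;  (-1·δt/t)² = (-1×0.0509)² = 0.00259
δQ/Q = √(0.0119) = 0.109
Q = 0.0828 L/s, so δQ = 0.109 × 0.0828 = 0.00902 L/s.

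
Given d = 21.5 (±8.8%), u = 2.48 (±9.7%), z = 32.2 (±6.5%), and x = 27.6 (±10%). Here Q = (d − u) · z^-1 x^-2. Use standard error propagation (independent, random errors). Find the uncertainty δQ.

0.000181

Let w = d − u = 19.0. δw = √(δd² + δu²) = √(3.58 + 0.0579) = 1.91, so δw/w = 0.100.
Q is then a monomial in w, z, x:
δQ/Q = √((δw/w)² + (-1·δz/z)² + (-2·δx/x)²) = √(0.0101 + 0.00423 + 0.0400) = 0.233
Q = 0.000775, so δQ = 0.233 × 0.000775 = 0.000181.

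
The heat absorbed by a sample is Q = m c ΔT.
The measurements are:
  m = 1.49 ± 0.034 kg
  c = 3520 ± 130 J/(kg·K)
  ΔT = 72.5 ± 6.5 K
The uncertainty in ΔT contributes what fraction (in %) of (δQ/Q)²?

(δQ/Q)² = (1·δm/m)² + (1·δc/c)² + (1·δΔT/ΔT)²
  m term: (1×0.0228)² = 0.000521
  c term: (1×0.0369)² = 0.00136
  ΔT term: (1×0.0897)² = 0.00804
Total = 0.00992. Share from ΔT = 0.00804/0.00992 = 0.810.

81.0%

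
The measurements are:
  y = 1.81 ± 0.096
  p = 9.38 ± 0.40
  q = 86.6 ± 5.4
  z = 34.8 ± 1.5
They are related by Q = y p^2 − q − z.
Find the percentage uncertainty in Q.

Let w = y·p^2 = 159. δw/w = √((1·δy/y)² + (2·δp/p)²) = √(0.00281 + 0.00727) = 0.100, so δw = 16.0.
Q = w − q − z: δQ = √(δw² + δq² + δz²) = √(256 + 29.2 + 2.25) = 16.9
Q = 37.9, so δQ/Q = 16.9/37.9 = 0.448.

44.8%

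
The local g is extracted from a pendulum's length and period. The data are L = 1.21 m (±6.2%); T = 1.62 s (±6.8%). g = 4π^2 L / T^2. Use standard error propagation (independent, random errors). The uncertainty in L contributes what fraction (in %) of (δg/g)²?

(δg/g)² = (1·δL/L)² + (-2·δT/T)²
  L term: (1×0.0620)² = 0.00384
  T term: (-2×0.0680)² = 0.0185
Total = 0.0223. Share from L = 0.00384/0.0223 = 0.172.

17.2%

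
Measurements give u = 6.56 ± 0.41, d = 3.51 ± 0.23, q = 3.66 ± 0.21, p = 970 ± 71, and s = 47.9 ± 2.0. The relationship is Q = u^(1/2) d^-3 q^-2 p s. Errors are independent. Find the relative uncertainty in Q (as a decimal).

Q is a product of powers, so relative uncertainties combine in quadrature:
  (½·δu/u)² = (0.5×0.0625)² = 0.000977;  (-3·δd/d)² = (-3×0.0655)² = 0.0386;  (-2·δq/q)² = (-2×0.0574)² = 0.0132;  (1·δp/p)² = (1×0.0732)² = 0.00536;  (1·δs/s)² = (1×0.0418)² = 0.00174
δQ/Q = √(0.0599) = 0.245

0.245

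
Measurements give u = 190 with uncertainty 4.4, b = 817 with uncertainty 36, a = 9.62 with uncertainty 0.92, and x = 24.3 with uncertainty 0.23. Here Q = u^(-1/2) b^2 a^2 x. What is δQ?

For a monomial Q ∝ u^(-1/2), b^2, a^2, x, fractional errors add in quadrature:
  (−½·δu/u)² = (-0.5×0.0232)² = 0.000134;  (2·δb/b)² = (2×0.0441)² = 0.00777;  (2·δa/a)² = (2×0.0956)² = 0.0366;  (1·δx/x)² = (1×0.00947)² = 8.96e-05
δQ/Q = √(0.0446) = 0.211
Q = 1.09e+08, so δQ = 0.211 × 1.09e+08 = 2.3e+07.

2.3e+07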